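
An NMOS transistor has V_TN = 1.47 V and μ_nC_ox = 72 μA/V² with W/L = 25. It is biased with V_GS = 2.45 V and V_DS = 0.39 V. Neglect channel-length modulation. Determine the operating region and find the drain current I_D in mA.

Triode; I_D = 0.551 mA

k_n = μ_nC_ox · (W/L) = 1.8 mA/V².
V_ov = V_GS − V_TN = 2.45 − 1.47 = 0.98 V.
Since V_DS = 0.39 V < V_ov = 0.98 V, the device is in the triode region.
I_D = k_n [V_ov · V_DS − ½ V_DS²] = 1.8 × [0.98 × 0.39 − 0.5 × 0.39²] = 0.551 mA.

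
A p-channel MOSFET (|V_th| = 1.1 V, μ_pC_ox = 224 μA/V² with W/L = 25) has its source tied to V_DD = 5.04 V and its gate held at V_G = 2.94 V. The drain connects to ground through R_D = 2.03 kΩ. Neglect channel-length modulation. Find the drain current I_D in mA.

I_D = 2.22 mA

V_SG = V_DD − V_G = 5.04 − 2.94 = 2.1 V, so V_ov = 2.1 − 1.1 = 1 V.
k_p = μ_pC_ox · (W/L) = 5.6 mA/V².
Assume saturation: I_D = ½ k_p V_ov² = 0.5 × 5.6 × 1² = 2.8 mA, giving V_SD = V_DD − I_D R_D = 5.04 − 2.8 × 2.03 = -0.644 V.
But -0.644 V < V_ov = 1 V, so the device is actually in triode.
In triode I_D = k_p[V_ov V_SD − ½ V_SD²] and I_D = (V_DD − V_SD)/R_D. Equating: 5.68 V_SD² − 12.37 V_SD + 5.04 = 0, giving V_SD = 0.543 V (the root below V_ov).
I_D = (5.04 − 0.543) / 2.03 = 2.22 mA.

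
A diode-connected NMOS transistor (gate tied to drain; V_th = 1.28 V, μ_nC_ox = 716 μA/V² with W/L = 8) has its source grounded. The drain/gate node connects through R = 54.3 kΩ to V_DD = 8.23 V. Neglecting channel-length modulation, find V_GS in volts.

V_GS = 1.49 V

With gate tied to drain, V_GS = V_DS ≥ V_GS − V_th, so the device is in saturation.
k_n = μ_nC_ox · (W/L) = 5.728 mA/V².
KCL at the drain: ½ k_n (V_GS − V_th)² = (V_DD − V_GS)/R.
Let x = V_GS − 1.28. Then 156 x² + x − 6.95 = 0, giving x = 0.208 V (positive root), so V_GS = 1.49 V.
I_D = (V_DD − V_GS)/R = (8.23 − 1.49) / 54.3 = 0.124 mA.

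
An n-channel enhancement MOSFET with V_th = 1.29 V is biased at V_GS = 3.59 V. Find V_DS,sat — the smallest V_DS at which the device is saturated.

The boundary between triode and saturation is V_DS = V_GS − V_th = V_ov.
V_ov = 3.59 − 1.29 = 2.3 V.

V_DS,sat = 2.30 V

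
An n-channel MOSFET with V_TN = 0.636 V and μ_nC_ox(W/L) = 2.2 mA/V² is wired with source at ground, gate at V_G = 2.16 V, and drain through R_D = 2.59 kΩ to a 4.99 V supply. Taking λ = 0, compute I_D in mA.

I_D = 1.68 mA

V_GS = V_G = 2.16 V, so V_ov = 2.16 − 0.636 = 1.52 V.
Assume saturation: I_D = ½ k_n V_ov² = 0.5 × 2.2 × 1.52² = 2.55 mA, giving V_DS = V_DD − I_D R_D = 4.99 − 2.55 × 2.59 = -1.63 V.
But -1.63 V < V_ov = 1.52 V, so the device is actually in triode.
In triode I_D = k_n[V_ov V_DS − ½ V_DS²] and I_D = (V_DD − V_DS)/R_D. Equating: 2.85 V_DS² − 9.684 V_DS + 4.99 = 0, giving V_DS = 0.633 V (the root below V_ov).
I_D = (4.99 − 0.633) / 2.59 = 1.68 mA.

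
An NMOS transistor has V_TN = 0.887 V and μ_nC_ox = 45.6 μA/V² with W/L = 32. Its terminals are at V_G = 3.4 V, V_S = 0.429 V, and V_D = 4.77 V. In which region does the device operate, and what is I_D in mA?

Saturation; I_D = 3.17 mA

V_GS = V_G − V_S = 3.4 − 0.429 = 2.97 V; V_DS = V_D − V_S = 4.77 − 0.429 = 4.34 V.
k_n = μ_nC_ox · (W/L) = 1.459 mA/V².
V_ov = V_GS − V_TN = 2.97 − 0.887 = 2.08 V.
Since V_DS = 4.34 V ≥ V_ov = 2.08 V, the device is in saturation.
I_D = ½ k_n V_ov² = 0.5 × 1.459 × 2.08² = 3.17 mA.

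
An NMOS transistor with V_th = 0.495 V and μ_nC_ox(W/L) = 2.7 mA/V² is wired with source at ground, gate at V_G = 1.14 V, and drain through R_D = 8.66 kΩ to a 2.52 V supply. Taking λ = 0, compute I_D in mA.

V_GS = V_G = 1.14 V, so V_ov = 1.14 − 0.495 = 0.645 V.
Assume saturation: I_D = ½ k_n V_ov² = 0.5 × 2.7 × 0.645² = 0.562 mA, giving V_DS = V_DD − I_D R_D = 2.52 − 0.562 × 8.66 = -2.34 V.
But -2.34 V < V_ov = 0.645 V, so the device is actually in triode.
In triode I_D = k_n[V_ov V_DS − ½ V_DS²] and I_D = (V_DD − V_DS)/R_D. Equating: 11.7 V_DS² − 16.08 V_DS + 2.52 = 0, giving V_DS = 0.18 V (the root below V_ov).
I_D = (2.52 − 0.18) / 8.66 = 0.27 mA.

I_D = 0.270 mA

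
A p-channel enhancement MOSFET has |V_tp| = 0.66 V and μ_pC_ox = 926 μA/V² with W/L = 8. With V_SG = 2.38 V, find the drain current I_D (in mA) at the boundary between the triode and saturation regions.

I_D = 11.0 mA

At the boundary V_SD = V_ov = V_SG − |V_tp| = 2.38 − 0.66 = 1.72 V.
k_p = μ_pC_ox · (W/L) = 7.408 mA/V².
I_D = ½ k_p V_ov² = 0.5 × 7.408 × 1.72² = 11 mA.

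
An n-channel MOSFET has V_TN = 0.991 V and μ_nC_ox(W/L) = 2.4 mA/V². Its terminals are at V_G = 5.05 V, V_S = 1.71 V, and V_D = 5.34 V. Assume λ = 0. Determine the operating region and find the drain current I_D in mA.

Saturation; I_D = 6.62 mA

V_GS = V_G − V_S = 5.05 − 1.71 = 3.34 V; V_DS = V_D − V_S = 5.34 − 1.71 = 3.63 V.
V_ov = V_GS − V_TN = 3.34 − 0.991 = 2.35 V.
Since V_DS = 3.63 V ≥ V_ov = 2.35 V, the device is in saturation.
I_D = ½ k_n V_ov² = 0.5 × 2.4 × 2.35² = 6.62 mA.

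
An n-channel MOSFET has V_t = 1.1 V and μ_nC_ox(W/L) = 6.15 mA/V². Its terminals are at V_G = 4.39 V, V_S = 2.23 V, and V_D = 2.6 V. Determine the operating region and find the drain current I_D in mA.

V_GS = V_G − V_S = 4.39 − 2.23 = 2.16 V; V_DS = V_D − V_S = 2.6 − 2.23 = 0.37 V.
V_ov = V_GS − V_t = 2.16 − 1.1 = 1.06 V.
Since V_DS = 0.37 V < V_ov = 1.06 V, the device is in the triode region.
I_D = k_n [V_ov · V_DS − ½ V_DS²] = 6.15 × [1.06 × 0.37 − 0.5 × 0.37²] = 1.99 mA.

Triode; I_D = 1.99 mA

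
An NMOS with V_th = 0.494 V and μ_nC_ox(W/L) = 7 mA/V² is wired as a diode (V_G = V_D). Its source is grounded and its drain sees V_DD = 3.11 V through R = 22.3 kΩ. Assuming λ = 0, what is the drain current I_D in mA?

With gate tied to drain, V_GS = V_DS ≥ V_GS − V_th, so the device is in saturation.
KCL at the drain: ½ k_n (V_GS − V_th)² = (V_DD − V_GS)/R.
Let x = V_GS − 0.494. Then 78 x² + x − 2.616 = 0, giving x = 0.177 V (positive root), so V_GS = 0.671 V.
I_D = (V_DD − V_GS)/R = (3.11 − 0.671) / 22.3 = 0.109 mA.

I_D = 0.109 mA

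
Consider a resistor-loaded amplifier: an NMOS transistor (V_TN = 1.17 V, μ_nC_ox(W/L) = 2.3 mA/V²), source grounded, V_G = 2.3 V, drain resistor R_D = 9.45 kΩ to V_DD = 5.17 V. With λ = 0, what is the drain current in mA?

I_D = 0.523 mA

V_GS = V_G = 2.3 V, so V_ov = 2.3 − 1.17 = 1.13 V.
Assume saturation: I_D = ½ k_n V_ov² = 0.5 × 2.3 × 1.13² = 1.47 mA, giving V_DS = V_DD − I_D R_D = 5.17 − 1.47 × 9.45 = -8.71 V.
But -8.71 V < V_ov = 1.13 V, so the device is actually in triode.
In triode I_D = k_n[V_ov V_DS − ½ V_DS²] and I_D = (V_DD − V_DS)/R_D. Equating: 10.9 V_DS² − 25.56 V_DS + 5.17 = 0, giving V_DS = 0.224 V (the root below V_ov).
I_D = (5.17 − 0.224) / 9.45 = 0.523 mA.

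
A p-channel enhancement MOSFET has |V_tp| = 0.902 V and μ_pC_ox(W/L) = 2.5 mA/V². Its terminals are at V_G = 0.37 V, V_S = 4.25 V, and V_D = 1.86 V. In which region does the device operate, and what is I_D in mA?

V_SG = V_S − V_G = 4.25 − 0.37 = 3.88 V; V_SD = V_S − V_D = 4.25 − 1.86 = 2.39 V.
V_ov = V_SG − |V_tp| = 3.88 − 0.902 = 2.98 V.
Since V_SD = 2.39 V < V_ov = 2.98 V, the device is in the triode region.
I_D = k_p [V_ov · V_SD − ½ V_SD²] = 2.5 × [2.98 × 2.39 − 0.5 × 2.39²] = 10.7 mA.

Triode; I_D = 10.7 mA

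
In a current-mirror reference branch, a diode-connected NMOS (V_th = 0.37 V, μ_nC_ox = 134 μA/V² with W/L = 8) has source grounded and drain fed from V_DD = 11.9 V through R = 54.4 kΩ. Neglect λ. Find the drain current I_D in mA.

With gate tied to drain, V_GS = V_DS ≥ V_GS − V_th, so the device is in saturation.
k_n = μ_nC_ox · (W/L) = 1.072 mA/V².
KCL at the drain: ½ k_n (V_GS − V_th)² = (V_DD − V_GS)/R.
Let x = V_GS − 0.37. Then 29.2 x² + x − 11.53 = 0, giving x = 0.612 V (positive root), so V_GS = 0.982 V.
I_D = (V_DD − V_GS)/R = (11.9 − 0.982) / 54.4 = 0.201 mA.

I_D = 0.201 mA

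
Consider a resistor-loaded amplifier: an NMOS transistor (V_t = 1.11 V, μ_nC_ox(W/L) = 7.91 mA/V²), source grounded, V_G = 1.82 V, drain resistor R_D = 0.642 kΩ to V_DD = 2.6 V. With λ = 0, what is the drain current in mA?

V_GS = V_G = 1.82 V, so V_ov = 1.82 − 1.11 = 0.71 V.
Assume saturation: I_D = ½ k_n V_ov² = 0.5 × 7.91 × 0.71² = 1.99 mA, giving V_DS = V_DD − I_D R_D = 2.6 − 1.99 × 0.642 = 1.32 V.
V_DS = 1.32 V ≥ V_ov = 0.71 V, confirming saturation.

I_D = 1.99 mA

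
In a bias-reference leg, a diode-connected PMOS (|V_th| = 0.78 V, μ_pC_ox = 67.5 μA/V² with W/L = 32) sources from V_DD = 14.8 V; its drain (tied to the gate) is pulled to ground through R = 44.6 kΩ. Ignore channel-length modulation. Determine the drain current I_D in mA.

I_D = 0.302 mA

With gate tied to drain, V_SG = V_SD ≥ V_SG − |V_th|, so the device is in saturation.
k_p = μ_pC_ox · (W/L) = 2.16 mA/V².
KCL at the drain: ½ k_p (V_SG − |V_th|)² = (V_DD − V_SG)/R.
Let x = V_SG − 0.78. Then 48.2 x² + x − 14.02 = 0, giving x = 0.529 V (positive root), so V_SG = 1.31 V.
I_D = (V_DD − V_SG)/R = (14.8 − 1.31) / 44.6 = 0.302 mA.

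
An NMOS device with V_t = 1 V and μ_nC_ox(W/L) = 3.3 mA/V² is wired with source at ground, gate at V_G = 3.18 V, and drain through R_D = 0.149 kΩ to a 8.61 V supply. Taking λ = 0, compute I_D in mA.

I_D = 7.84 mA

V_GS = V_G = 3.18 V, so V_ov = 3.18 − 1 = 2.18 V.
Assume saturation: I_D = ½ k_n V_ov² = 0.5 × 3.3 × 2.18² = 7.84 mA, giving V_DS = V_DD − I_D R_D = 8.61 − 7.84 × 0.149 = 7.44 V.
V_DS = 7.44 V ≥ V_ov = 2.18 V, confirming saturation.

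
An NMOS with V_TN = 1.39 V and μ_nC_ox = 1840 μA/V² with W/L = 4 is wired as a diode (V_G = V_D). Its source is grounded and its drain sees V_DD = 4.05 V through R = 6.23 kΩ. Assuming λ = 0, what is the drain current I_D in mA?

With gate tied to drain, V_GS = V_DS ≥ V_GS − V_TN, so the device is in saturation.
k_n = μ_nC_ox · (W/L) = 7.36 mA/V².
KCL at the drain: ½ k_n (V_GS − V_TN)² = (V_DD − V_GS)/R.
Let x = V_GS − 1.39. Then 22.9 x² + x − 2.66 = 0, giving x = 0.32 V (positive root), so V_GS = 1.71 V.
I_D = (V_DD − V_GS)/R = (4.05 − 1.71) / 6.23 = 0.376 mA.

I_D = 0.376 mA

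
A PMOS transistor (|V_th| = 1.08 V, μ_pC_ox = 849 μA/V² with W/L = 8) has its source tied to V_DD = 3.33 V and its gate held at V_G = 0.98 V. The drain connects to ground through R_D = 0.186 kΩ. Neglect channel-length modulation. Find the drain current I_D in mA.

V_SG = V_DD − V_G = 3.33 − 0.98 = 2.35 V, so V_ov = 2.35 − 1.08 = 1.27 V.
k_p = μ_pC_ox · (W/L) = 6.792 mA/V².
Assume saturation: I_D = ½ k_p V_ov² = 0.5 × 6.792 × 1.27² = 5.48 mA, giving V_SD = V_DD − I_D R_D = 3.33 − 5.48 × 0.186 = 2.31 V.
V_SD = 2.31 V ≥ V_ov = 1.27 V, confirming saturation.

I_D = 5.48 mA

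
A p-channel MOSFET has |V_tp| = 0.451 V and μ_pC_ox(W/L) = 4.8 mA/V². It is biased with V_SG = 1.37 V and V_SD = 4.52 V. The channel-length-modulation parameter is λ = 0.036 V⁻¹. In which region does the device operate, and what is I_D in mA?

V_ov = V_SG − |V_tp| = 1.37 − 0.451 = 0.919 V.
Since V_SD = 4.52 V ≥ V_ov = 0.919 V, the device is in saturation.
I_D = ½ k_p V_ov² (1 + λ V_SD) = 0.5 × 4.8 × 0.919² × (1 + 0.036 × 4.52) = 2.36 mA.

Saturation; I_D = 2.36 mA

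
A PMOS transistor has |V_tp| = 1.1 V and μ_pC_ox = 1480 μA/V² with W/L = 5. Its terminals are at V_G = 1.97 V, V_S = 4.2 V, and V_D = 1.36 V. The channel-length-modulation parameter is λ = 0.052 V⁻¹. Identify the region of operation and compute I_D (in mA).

V_SG = V_S − V_G = 4.2 − 1.97 = 2.23 V; V_SD = V_S − V_D = 4.2 − 1.36 = 2.84 V.
k_p = μ_pC_ox · (W/L) = 7.4 mA/V².
V_ov = V_SG − |V_tp| = 2.23 − 1.1 = 1.13 V.
Since V_SD = 2.84 V ≥ V_ov = 1.13 V, the device is in saturation.
I_D = ½ k_p V_ov² (1 + λ V_SD) = 0.5 × 7.4 × 1.13² × (1 + 0.052 × 2.84) = 5.42 mA.

Saturation; I_D = 5.42 mA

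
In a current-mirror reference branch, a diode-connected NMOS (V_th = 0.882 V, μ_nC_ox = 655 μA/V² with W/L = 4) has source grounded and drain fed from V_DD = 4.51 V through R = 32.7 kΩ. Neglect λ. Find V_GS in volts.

With gate tied to drain, V_GS = V_DS ≥ V_GS − V_th, so the device is in saturation.
k_n = μ_nC_ox · (W/L) = 2.62 mA/V².
KCL at the drain: ½ k_n (V_GS − V_th)² = (V_DD − V_GS)/R.
Let x = V_GS − 0.882. Then 42.8 x² + x − 3.628 = 0, giving x = 0.28 V (positive root), so V_GS = 1.16 V.
I_D = (V_DD − V_GS)/R = (4.51 − 1.16) / 32.7 = 0.102 mA.

V_GS = 1.16 V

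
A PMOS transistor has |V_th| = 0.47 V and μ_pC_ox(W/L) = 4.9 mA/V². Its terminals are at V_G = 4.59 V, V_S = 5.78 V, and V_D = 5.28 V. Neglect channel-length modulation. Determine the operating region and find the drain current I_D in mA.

V_SG = V_S − V_G = 5.78 − 4.59 = 1.19 V; V_SD = V_S − V_D = 5.78 − 5.28 = 0.5 V.
V_ov = V_SG − |V_th| = 1.19 − 0.47 = 0.72 V.
Since V_SD = 0.5 V < V_ov = 0.72 V, the device is in the triode region.
I_D = k_p [V_ov · V_SD − ½ V_SD²] = 4.9 × [0.72 × 0.5 − 0.5 × 0.5²] = 1.15 mA.

Triode; I_D = 1.15 mA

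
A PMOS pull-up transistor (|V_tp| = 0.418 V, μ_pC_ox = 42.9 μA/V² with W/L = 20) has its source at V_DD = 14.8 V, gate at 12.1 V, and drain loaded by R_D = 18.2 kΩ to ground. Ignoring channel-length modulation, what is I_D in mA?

I_D = 0.789 mA

V_SG = V_DD − V_G = 14.8 − 12.1 = 2.7 V, so V_ov = 2.7 − 0.418 = 2.28 V.
k_p = μ_pC_ox · (W/L) = 0.858 mA/V².
Assume saturation: I_D = ½ k_p V_ov² = 0.5 × 0.858 × 2.28² = 2.23 mA, giving V_SD = V_DD − I_D R_D = 14.8 − 2.23 × 18.2 = -25.9 V.
But -25.9 V < V_ov = 2.28 V, so the device is actually in triode.
In triode I_D = k_p[V_ov V_SD − ½ V_SD²] and I_D = (V_DD − V_SD)/R_D. Equating: 7.81 V_SD² − 36.63 V_SD + 14.8 = 0, giving V_SD = 0.446 V (the root below V_ov).
I_D = (14.8 − 0.446) / 18.2 = 0.789 mA.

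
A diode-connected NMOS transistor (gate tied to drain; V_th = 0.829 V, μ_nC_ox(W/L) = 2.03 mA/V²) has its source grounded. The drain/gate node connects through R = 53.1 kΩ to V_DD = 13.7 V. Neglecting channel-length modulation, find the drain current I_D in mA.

With gate tied to drain, V_GS = V_DS ≥ V_GS − V_th, so the device is in saturation.
KCL at the drain: ½ k_n (V_GS − V_th)² = (V_DD − V_GS)/R.
Let x = V_GS − 0.829. Then 53.9 x² + x − 12.87 = 0, giving x = 0.479 V (positive root), so V_GS = 1.31 V.
I_D = (V_DD − V_GS)/R = (13.7 − 1.31) / 53.1 = 0.233 mA.

I_D = 0.233 mA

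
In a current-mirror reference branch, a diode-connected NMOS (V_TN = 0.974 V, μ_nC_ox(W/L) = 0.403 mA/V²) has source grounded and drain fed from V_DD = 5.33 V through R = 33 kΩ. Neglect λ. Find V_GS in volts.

With gate tied to drain, V_GS = V_DS ≥ V_GS − V_TN, so the device is in saturation.
KCL at the drain: ½ k_n (V_GS − V_TN)² = (V_DD − V_GS)/R.
Let x = V_GS − 0.974. Then 6.65 x² + x − 4.356 = 0, giving x = 0.738 V (positive root), so V_GS = 1.71 V.
I_D = (V_DD − V_GS)/R = (5.33 − 1.71) / 33 = 0.11 mA.

V_GS = 1.71 V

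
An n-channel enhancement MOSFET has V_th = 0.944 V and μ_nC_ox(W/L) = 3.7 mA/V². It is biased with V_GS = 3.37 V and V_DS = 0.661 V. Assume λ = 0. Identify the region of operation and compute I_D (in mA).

V_ov = V_GS − V_th = 3.37 − 0.944 = 2.43 V.
Since V_DS = 0.661 V < V_ov = 2.43 V, the device is in the triode region.
I_D = k_n [V_ov · V_DS − ½ V_DS²] = 3.7 × [2.43 × 0.661 − 0.5 × 0.661²] = 5.12 mA.

Triode; I_D = 5.12 mA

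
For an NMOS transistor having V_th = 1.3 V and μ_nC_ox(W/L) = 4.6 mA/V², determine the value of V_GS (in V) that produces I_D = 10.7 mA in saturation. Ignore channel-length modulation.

V_GS = 3.46 V

In saturation I_D = ½ k_n (V_GS − V_th)², so V_GS − V_th = √(2 I_D / k_n) = √(2 × 10.7 / 4.6) = 2.16 V.
V_GS = 1.3 + 2.16 = 3.46 V.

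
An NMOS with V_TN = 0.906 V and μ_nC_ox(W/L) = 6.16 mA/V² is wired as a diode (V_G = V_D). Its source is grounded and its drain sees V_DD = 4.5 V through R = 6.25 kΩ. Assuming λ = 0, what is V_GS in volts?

V_GS = 1.31 V

With gate tied to drain, V_GS = V_DS ≥ V_GS − V_TN, so the device is in saturation.
KCL at the drain: ½ k_n (V_GS − V_TN)² = (V_DD − V_GS)/R.
Let x = V_GS − 0.906. Then 19.2 x² + x − 3.594 = 0, giving x = 0.407 V (positive root), so V_GS = 1.31 V.
I_D = (V_DD − V_GS)/R = (4.5 − 1.31) / 6.25 = 0.51 mA.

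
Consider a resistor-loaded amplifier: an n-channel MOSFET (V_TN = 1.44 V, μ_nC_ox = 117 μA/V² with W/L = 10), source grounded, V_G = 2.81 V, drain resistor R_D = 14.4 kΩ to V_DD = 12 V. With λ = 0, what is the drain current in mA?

I_D = 0.789 mA

V_GS = V_G = 2.81 V, so V_ov = 2.81 − 1.44 = 1.37 V.
k_n = μ_nC_ox · (W/L) = 1.17 mA/V².
Assume saturation: I_D = ½ k_n V_ov² = 0.5 × 1.17 × 1.37² = 1.1 mA, giving V_DS = V_DD − I_D R_D = 12 − 1.1 × 14.4 = -3.81 V.
But -3.81 V < V_ov = 1.37 V, so the device is actually in triode.
In triode I_D = k_n[V_ov V_DS − ½ V_DS²] and I_D = (V_DD − V_DS)/R_D. Equating: 8.42 V_DS² − 24.08 V_DS + 12 = 0, giving V_DS = 0.643 V (the root below V_ov).
I_D = (12 − 0.643) / 14.4 = 0.789 mA.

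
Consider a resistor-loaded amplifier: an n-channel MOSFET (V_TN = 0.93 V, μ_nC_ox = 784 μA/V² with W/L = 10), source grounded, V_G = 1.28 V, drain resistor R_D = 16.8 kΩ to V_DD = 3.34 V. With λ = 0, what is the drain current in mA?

V_GS = V_G = 1.28 V, so V_ov = 1.28 − 0.93 = 0.35 V.
k_n = μ_nC_ox · (W/L) = 7.84 mA/V².
Assume saturation: I_D = ½ k_n V_ov² = 0.5 × 7.84 × 0.35² = 0.48 mA, giving V_DS = V_DD − I_D R_D = 3.34 − 0.48 × 16.8 = -4.73 V.
But -4.73 V < V_ov = 0.35 V, so the device is actually in triode.
In triode I_D = k_n[V_ov V_DS − ½ V_DS²] and I_D = (V_DD − V_DS)/R_D. Equating: 65.9 V_DS² − 47.1 V_DS + 3.34 = 0, giving V_DS = 0.0798 V (the root below V_ov).
I_D = (3.34 − 0.0798) / 16.8 = 0.194 mA.

I_D = 0.194 mA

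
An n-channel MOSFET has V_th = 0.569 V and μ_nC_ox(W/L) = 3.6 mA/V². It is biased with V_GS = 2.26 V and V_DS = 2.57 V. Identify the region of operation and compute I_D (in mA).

V_ov = V_GS − V_th = 2.26 − 0.569 = 1.69 V.
Since V_DS = 2.57 V ≥ V_ov = 1.69 V, the device is in saturation.
I_D = ½ k_n V_ov² = 0.5 × 3.6 × 1.69² = 5.15 mA.

Saturation; I_D = 5.15 mA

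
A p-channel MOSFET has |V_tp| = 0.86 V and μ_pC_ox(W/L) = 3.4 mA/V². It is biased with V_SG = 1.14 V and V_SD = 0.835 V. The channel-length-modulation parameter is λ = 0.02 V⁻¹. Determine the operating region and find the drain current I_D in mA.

Saturation; I_D = 0.136 mA

V_ov = V_SG − |V_tp| = 1.14 − 0.86 = 0.28 V.
Since V_SD = 0.835 V ≥ V_ov = 0.28 V, the device is in saturation.
I_D = ½ k_p V_ov² (1 + λ V_SD) = 0.5 × 3.4 × 0.28² × (1 + 0.02 × 0.835) = 0.136 mA.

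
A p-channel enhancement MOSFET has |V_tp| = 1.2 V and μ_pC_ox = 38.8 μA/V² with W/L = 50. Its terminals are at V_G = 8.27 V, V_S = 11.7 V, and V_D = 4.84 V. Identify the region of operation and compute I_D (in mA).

V_SG = V_S − V_G = 11.7 − 8.27 = 3.43 V; V_SD = V_S − V_D = 11.7 − 4.84 = 6.86 V.
k_p = μ_pC_ox · (W/L) = 1.94 mA/V².
V_ov = V_SG − |V_tp| = 3.43 − 1.2 = 2.23 V.
Since V_SD = 6.86 V ≥ V_ov = 2.23 V, the device is in saturation.
I_D = ½ k_p V_ov² = 0.5 × 1.94 × 2.23² = 4.82 mA.

Saturation; I_D = 4.82 mA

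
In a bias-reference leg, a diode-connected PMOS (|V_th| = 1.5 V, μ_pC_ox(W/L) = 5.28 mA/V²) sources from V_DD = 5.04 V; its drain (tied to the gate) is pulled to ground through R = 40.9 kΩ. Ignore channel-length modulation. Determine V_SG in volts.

With gate tied to drain, V_SG = V_SD ≥ V_SG − |V_th|, so the device is in saturation.
KCL at the drain: ½ k_p (V_SG − |V_th|)² = (V_DD − V_SG)/R.
Let x = V_SG − 1.5. Then 108 x² + x − 3.54 = 0, giving x = 0.176 V (positive root), so V_SG = 1.68 V.
I_D = (V_DD − V_SG)/R = (5.04 − 1.68) / 40.9 = 0.0822 mA.

V_SG = 1.68 V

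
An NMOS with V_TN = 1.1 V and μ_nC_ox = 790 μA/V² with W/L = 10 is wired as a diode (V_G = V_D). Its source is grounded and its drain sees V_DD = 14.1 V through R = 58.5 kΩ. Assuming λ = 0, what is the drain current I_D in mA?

I_D = 0.218 mA

With gate tied to drain, V_GS = V_DS ≥ V_GS − V_TN, so the device is in saturation.
k_n = μ_nC_ox · (W/L) = 7.9 mA/V².
KCL at the drain: ½ k_n (V_GS − V_TN)² = (V_DD − V_GS)/R.
Let x = V_GS − 1.1. Then 231 x² + x − 13 = 0, giving x = 0.235 V (positive root), so V_GS = 1.34 V.
I_D = (V_DD − V_GS)/R = (14.1 − 1.34) / 58.5 = 0.218 mA.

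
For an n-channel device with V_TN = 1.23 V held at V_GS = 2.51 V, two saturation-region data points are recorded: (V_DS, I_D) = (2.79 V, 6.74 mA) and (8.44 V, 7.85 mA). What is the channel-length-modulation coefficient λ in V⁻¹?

With V_GS fixed, I_D ∝ (1 + λ V_DS) in saturation, so I_D2/I_D1 = (1 + λ V_DS2)/(1 + λ V_DS1).
7.85/6.74 = 1.165 = (1 + 8.44 λ)/(1 + 2.79 λ).
Solving: λ (I_D1 V_DS2 − I_D2 V_DS1) = I_D2 − I_D1, so λ = (7.85 − 6.74) / (6.74 × 8.44 − 7.85 × 2.79) = 1.11 / 35 = 0.0317 V⁻¹.

λ = 0.0317 V⁻¹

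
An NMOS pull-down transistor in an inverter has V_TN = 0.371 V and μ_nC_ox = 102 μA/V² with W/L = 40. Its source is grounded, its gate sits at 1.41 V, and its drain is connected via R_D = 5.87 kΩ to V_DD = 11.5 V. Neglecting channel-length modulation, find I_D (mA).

V_GS = V_G = 1.41 V, so V_ov = 1.41 − 0.371 = 1.04 V.
k_n = μ_nC_ox · (W/L) = 4.08 mA/V².
Assume saturation: I_D = ½ k_n V_ov² = 0.5 × 4.08 × 1.04² = 2.2 mA, giving V_DS = V_DD − I_D R_D = 11.5 − 2.2 × 5.87 = -1.43 V.
But -1.43 V < V_ov = 1.04 V, so the device is actually in triode.
In triode I_D = k_n[V_ov V_DS − ½ V_DS²] and I_D = (V_DD − V_DS)/R_D. Equating: 12 V_DS² − 25.88 V_DS + 11.5 = 0, giving V_DS = 0.625 V (the root below V_ov).
I_D = (11.5 − 0.625) / 5.87 = 1.85 mA.

I_D = 1.85 mA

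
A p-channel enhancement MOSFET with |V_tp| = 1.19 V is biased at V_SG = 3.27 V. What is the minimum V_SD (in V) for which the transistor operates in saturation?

The boundary between triode and saturation is V_SD = V_SG − |V_tp| = V_ov.
V_ov = 3.27 − 1.19 = 2.08 V.

V_SD,sat = 2.08 V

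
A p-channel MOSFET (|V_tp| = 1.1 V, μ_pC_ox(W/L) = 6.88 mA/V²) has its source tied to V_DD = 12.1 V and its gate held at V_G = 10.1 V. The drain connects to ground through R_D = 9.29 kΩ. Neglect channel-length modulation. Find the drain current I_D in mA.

I_D = 1.28 mA

V_SG = V_DD − V_G = 12.1 − 10.1 = 2 V, so V_ov = 2 − 1.1 = 0.9 V.
Assume saturation: I_D = ½ k_p V_ov² = 0.5 × 6.88 × 0.9² = 2.79 mA, giving V_SD = V_DD − I_D R_D = 12.1 − 2.79 × 9.29 = -13.8 V.
But -13.8 V < V_ov = 0.9 V, so the device is actually in triode.
In triode I_D = k_p[V_ov V_SD − ½ V_SD²] and I_D = (V_DD − V_SD)/R_D. Equating: 32 V_SD² − 58.52 V_SD + 12.1 = 0, giving V_SD = 0.238 V (the root below V_ov).
I_D = (12.1 − 0.238) / 9.29 = 1.28 mA.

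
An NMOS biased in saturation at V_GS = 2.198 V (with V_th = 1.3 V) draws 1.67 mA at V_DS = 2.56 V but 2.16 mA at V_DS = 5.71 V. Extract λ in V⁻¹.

With V_GS fixed, I_D ∝ (1 + λ V_DS) in saturation, so I_D2/I_D1 = (1 + λ V_DS2)/(1 + λ V_DS1).
2.16/1.67 = 1.293 = (1 + 5.71 λ)/(1 + 2.56 λ).
Solving: λ (I_D1 V_DS2 − I_D2 V_DS1) = I_D2 − I_D1, so λ = (2.16 − 1.67) / (1.67 × 5.71 − 2.16 × 2.56) = 0.49 / 4.01 = 0.122 V⁻¹.

λ = 0.122 V⁻¹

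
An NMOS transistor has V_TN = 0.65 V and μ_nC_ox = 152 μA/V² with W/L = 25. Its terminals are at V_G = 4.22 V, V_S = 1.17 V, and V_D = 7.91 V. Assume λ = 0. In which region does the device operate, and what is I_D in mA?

V_GS = V_G − V_S = 4.22 − 1.17 = 3.05 V; V_DS = V_D − V_S = 7.91 − 1.17 = 6.74 V.
k_n = μ_nC_ox · (W/L) = 3.8 mA/V².
V_ov = V_GS − V_TN = 3.05 − 0.65 = 2.4 V.
Since V_DS = 6.74 V ≥ V_ov = 2.4 V, the device is in saturation.
I_D = ½ k_n V_ov² = 0.5 × 3.8 × 2.4² = 10.9 mA.

Saturation; I_D = 10.9 mA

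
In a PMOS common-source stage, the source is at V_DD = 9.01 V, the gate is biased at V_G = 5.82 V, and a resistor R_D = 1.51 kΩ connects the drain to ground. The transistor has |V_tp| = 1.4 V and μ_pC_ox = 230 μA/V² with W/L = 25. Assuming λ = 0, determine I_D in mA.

I_D = 5.53 mA

V_SG = V_DD − V_G = 9.01 − 5.82 = 3.19 V, so V_ov = 3.19 − 1.4 = 1.79 V.
k_p = μ_pC_ox · (W/L) = 5.75 mA/V².
Assume saturation: I_D = ½ k_p V_ov² = 0.5 × 5.75 × 1.79² = 9.21 mA, giving V_SD = V_DD − I_D R_D = 9.01 − 9.21 × 1.51 = -4.9 V.
But -4.9 V < V_ov = 1.79 V, so the device is actually in triode.
In triode I_D = k_p[V_ov V_SD − ½ V_SD²] and I_D = (V_DD − V_SD)/R_D. Equating: 4.34 V_SD² − 16.54 V_SD + 9.01 = 0, giving V_SD = 0.658 V (the root below V_ov).
I_D = (9.01 − 0.658) / 1.51 = 5.53 mA.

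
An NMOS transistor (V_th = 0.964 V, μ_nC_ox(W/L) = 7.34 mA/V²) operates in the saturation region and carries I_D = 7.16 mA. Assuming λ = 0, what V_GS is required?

V_GS = 2.36 V

In saturation I_D = ½ k_n (V_GS − V_th)², so V_GS − V_th = √(2 I_D / k_n) = √(2 × 7.16 / 7.34) = 1.4 V.
V_GS = 0.964 + 1.4 = 2.36 V.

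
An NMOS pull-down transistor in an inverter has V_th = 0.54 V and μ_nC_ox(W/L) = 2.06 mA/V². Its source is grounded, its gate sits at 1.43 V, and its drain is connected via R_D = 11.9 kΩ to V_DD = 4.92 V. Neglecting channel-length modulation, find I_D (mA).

V_GS = V_G = 1.43 V, so V_ov = 1.43 − 0.54 = 0.89 V.
Assume saturation: I_D = ½ k_n V_ov² = 0.5 × 2.06 × 0.89² = 0.816 mA, giving V_DS = V_DD − I_D R_D = 4.92 − 0.816 × 11.9 = -4.79 V.
But -4.79 V < V_ov = 0.89 V, so the device is actually in triode.
In triode I_D = k_n[V_ov V_DS − ½ V_DS²] and I_D = (V_DD − V_DS)/R_D. Equating: 12.3 V_DS² − 22.82 V_DS + 4.92 = 0, giving V_DS = 0.249 V (the root below V_ov).
I_D = (4.92 − 0.249) / 11.9 = 0.393 mA.

I_D = 0.393 mA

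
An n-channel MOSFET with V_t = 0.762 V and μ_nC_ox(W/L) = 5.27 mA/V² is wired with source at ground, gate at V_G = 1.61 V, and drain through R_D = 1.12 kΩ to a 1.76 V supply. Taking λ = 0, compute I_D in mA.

I_D = 1.25 mA

V_GS = V_G = 1.61 V, so V_ov = 1.61 − 0.762 = 0.848 V.
Assume saturation: I_D = ½ k_n V_ov² = 0.5 × 5.27 × 0.848² = 1.89 mA, giving V_DS = V_DD − I_D R_D = 1.76 − 1.89 × 1.12 = -0.362 V.
But -0.362 V < V_ov = 0.848 V, so the device is actually in triode.
In triode I_D = k_n[V_ov V_DS − ½ V_DS²] and I_D = (V_DD − V_DS)/R_D. Equating: 2.95 V_DS² − 6.005 V_DS + 1.76 = 0, giving V_DS = 0.355 V (the root below V_ov).
I_D = (1.76 − 0.355) / 1.12 = 1.25 mA.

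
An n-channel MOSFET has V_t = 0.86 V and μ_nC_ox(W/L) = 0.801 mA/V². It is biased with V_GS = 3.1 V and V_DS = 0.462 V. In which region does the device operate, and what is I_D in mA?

Triode; I_D = 0.743 mA

V_ov = V_GS − V_t = 3.1 − 0.86 = 2.24 V.
Since V_DS = 0.462 V < V_ov = 2.24 V, the device is in the triode region.
I_D = k_n [V_ov · V_DS − ½ V_DS²] = 0.801 × [2.24 × 0.462 − 0.5 × 0.462²] = 0.743 mA.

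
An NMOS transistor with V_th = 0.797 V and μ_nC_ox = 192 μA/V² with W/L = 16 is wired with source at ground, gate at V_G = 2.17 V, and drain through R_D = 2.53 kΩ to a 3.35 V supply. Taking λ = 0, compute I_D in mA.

I_D = 1.20 mA

V_GS = V_G = 2.17 V, so V_ov = 2.17 − 0.797 = 1.37 V.
k_n = μ_nC_ox · (W/L) = 3.072 mA/V².
Assume saturation: I_D = ½ k_n V_ov² = 0.5 × 3.072 × 1.37² = 2.9 mA, giving V_DS = V_DD − I_D R_D = 3.35 − 2.9 × 2.53 = -3.98 V.
But -3.98 V < V_ov = 1.37 V, so the device is actually in triode.
In triode I_D = k_n[V_ov V_DS − ½ V_DS²] and I_D = (V_DD − V_DS)/R_D. Equating: 3.89 V_DS² − 11.67 V_DS + 3.35 = 0, giving V_DS = 0.321 V (the root below V_ov).
I_D = (3.35 − 0.321) / 2.53 = 1.2 mA.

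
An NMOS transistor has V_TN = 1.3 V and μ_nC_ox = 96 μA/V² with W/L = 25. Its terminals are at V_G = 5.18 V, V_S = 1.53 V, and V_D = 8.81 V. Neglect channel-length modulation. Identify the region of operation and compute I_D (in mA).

V_GS = V_G − V_S = 5.18 − 1.53 = 3.65 V; V_DS = V_D − V_S = 8.81 − 1.53 = 7.28 V.
k_n = μ_nC_ox · (W/L) = 2.4 mA/V².
V_ov = V_GS − V_TN = 3.65 − 1.3 = 2.35 V.
Since V_DS = 7.28 V ≥ V_ov = 2.35 V, the device is in saturation.
I_D = ½ k_n V_ov² = 0.5 × 2.4 × 2.35² = 6.63 mA.

Saturation; I_D = 6.63 mA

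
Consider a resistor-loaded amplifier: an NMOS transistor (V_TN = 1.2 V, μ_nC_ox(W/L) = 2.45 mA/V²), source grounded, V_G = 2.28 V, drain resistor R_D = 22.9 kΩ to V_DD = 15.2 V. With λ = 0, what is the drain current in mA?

V_GS = V_G = 2.28 V, so V_ov = 2.28 − 1.2 = 1.08 V.
Assume saturation: I_D = ½ k_n V_ov² = 0.5 × 2.45 × 1.08² = 1.43 mA, giving V_DS = V_DD − I_D R_D = 15.2 − 1.43 × 22.9 = -17.5 V.
But -17.5 V < V_ov = 1.08 V, so the device is actually in triode.
In triode I_D = k_n[V_ov V_DS − ½ V_DS²] and I_D = (V_DD − V_DS)/R_D. Equating: 28.1 V_DS² − 61.59 V_DS + 15.2 = 0, giving V_DS = 0.283 V (the root below V_ov).
I_D = (15.2 − 0.283) / 22.9 = 0.651 mA.

I_D = 0.651 mA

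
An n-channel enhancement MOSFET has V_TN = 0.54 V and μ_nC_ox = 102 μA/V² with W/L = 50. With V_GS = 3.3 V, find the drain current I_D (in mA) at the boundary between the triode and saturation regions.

I_D = 19.4 mA

At the boundary V_DS = V_ov = V_GS − V_TN = 3.3 − 0.54 = 2.76 V.
k_n = μ_nC_ox · (W/L) = 5.1 mA/V².
I_D = ½ k_n V_ov² = 0.5 × 5.1 × 2.76² = 19.4 mA.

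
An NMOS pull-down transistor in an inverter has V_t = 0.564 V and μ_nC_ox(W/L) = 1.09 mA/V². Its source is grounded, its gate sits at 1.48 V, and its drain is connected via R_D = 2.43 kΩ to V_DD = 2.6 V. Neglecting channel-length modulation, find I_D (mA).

I_D = 0.457 mA

V_GS = V_G = 1.48 V, so V_ov = 1.48 − 0.564 = 0.916 V.
Assume saturation: I_D = ½ k_n V_ov² = 0.5 × 1.09 × 0.916² = 0.457 mA, giving V_DS = V_DD − I_D R_D = 2.6 − 0.457 × 2.43 = 1.49 V.
V_DS = 1.49 V ≥ V_ov = 0.916 V, confirming saturation.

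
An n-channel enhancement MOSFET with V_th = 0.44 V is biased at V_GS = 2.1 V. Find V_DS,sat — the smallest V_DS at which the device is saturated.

The boundary between triode and saturation is V_DS = V_GS − V_th = V_ov.
V_ov = 2.1 − 0.44 = 1.66 V.

V_DS,sat = 1.66 V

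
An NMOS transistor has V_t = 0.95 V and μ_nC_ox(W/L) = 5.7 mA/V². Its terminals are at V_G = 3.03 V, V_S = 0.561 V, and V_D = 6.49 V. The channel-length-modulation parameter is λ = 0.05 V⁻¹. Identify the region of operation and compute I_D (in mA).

Saturation; I_D = 8.53 mA

V_GS = V_G − V_S = 3.03 − 0.561 = 2.47 V; V_DS = V_D − V_S = 6.49 − 0.561 = 5.93 V.
V_ov = V_GS − V_t = 2.47 − 0.95 = 1.52 V.
Since V_DS = 5.93 V ≥ V_ov = 1.52 V, the device is in saturation.
I_D = ½ k_n V_ov² (1 + λ V_DS) = 0.5 × 5.7 × 1.52² × (1 + 0.05 × 5.93) = 8.53 mA.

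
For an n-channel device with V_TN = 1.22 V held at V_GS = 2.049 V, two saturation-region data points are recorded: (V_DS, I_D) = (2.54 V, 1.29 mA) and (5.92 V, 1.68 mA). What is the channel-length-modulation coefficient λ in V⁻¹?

With V_GS fixed, I_D ∝ (1 + λ V_DS) in saturation, so I_D2/I_D1 = (1 + λ V_DS2)/(1 + λ V_DS1).
1.68/1.29 = 1.302 = (1 + 5.92 λ)/(1 + 2.54 λ).
Solving: λ (I_D1 V_DS2 − I_D2 V_DS1) = I_D2 − I_D1, so λ = (1.68 − 1.29) / (1.29 × 5.92 − 1.68 × 2.54) = 0.39 / 3.37 = 0.116 V⁻¹.

λ = 0.116 V⁻¹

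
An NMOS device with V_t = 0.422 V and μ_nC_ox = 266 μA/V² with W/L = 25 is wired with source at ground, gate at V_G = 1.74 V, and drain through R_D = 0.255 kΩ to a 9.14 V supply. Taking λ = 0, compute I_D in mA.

I_D = 5.78 mA

V_GS = V_G = 1.74 V, so V_ov = 1.74 − 0.422 = 1.32 V.
k_n = μ_nC_ox · (W/L) = 6.65 mA/V².
Assume saturation: I_D = ½ k_n V_ov² = 0.5 × 6.65 × 1.32² = 5.78 mA, giving V_DS = V_DD − I_D R_D = 9.14 − 5.78 × 0.255 = 7.67 V.
V_DS = 7.67 V ≥ V_ov = 1.32 V, confirming saturation.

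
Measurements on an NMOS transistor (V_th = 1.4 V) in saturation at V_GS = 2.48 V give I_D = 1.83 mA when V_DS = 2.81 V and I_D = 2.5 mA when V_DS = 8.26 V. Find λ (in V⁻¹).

λ = 0.0828 V⁻¹

With V_GS fixed, I_D ∝ (1 + λ V_DS) in saturation, so I_D2/I_D1 = (1 + λ V_DS2)/(1 + λ V_DS1).
2.5/1.83 = 1.366 = (1 + 8.26 λ)/(1 + 2.81 λ).
Solving: λ (I_D1 V_DS2 − I_D2 V_DS1) = I_D2 − I_D1, so λ = (2.5 − 1.83) / (1.83 × 8.26 − 2.5 × 2.81) = 0.67 / 8.09 = 0.0828 V⁻¹.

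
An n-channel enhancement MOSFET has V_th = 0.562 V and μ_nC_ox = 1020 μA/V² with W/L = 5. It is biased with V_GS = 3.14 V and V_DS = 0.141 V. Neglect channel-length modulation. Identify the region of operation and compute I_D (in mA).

Triode; I_D = 1.80 mA

k_n = μ_nC_ox · (W/L) = 5.1 mA/V².
V_ov = V_GS − V_th = 3.14 − 0.562 = 2.58 V.
Since V_DS = 0.141 V < V_ov = 2.58 V, the device is in the triode region.
I_D = k_n [V_ov · V_DS − ½ V_DS²] = 5.1 × [2.58 × 0.141 − 0.5 × 0.141²] = 1.8 mA.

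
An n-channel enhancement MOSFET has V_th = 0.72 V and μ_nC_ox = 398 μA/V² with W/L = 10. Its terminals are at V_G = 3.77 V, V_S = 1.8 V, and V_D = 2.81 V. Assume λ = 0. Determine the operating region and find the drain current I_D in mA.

Triode; I_D = 2.99 mA

V_GS = V_G − V_S = 3.77 − 1.8 = 1.97 V; V_DS = V_D − V_S = 2.81 − 1.8 = 1.01 V.
k_n = μ_nC_ox · (W/L) = 3.98 mA/V².
V_ov = V_GS − V_th = 1.97 − 0.72 = 1.25 V.
Since V_DS = 1.01 V < V_ov = 1.25 V, the device is in the triode region.
I_D = k_n [V_ov · V_DS − ½ V_DS²] = 3.98 × [1.25 × 1.01 − 0.5 × 1.01²] = 2.99 mA.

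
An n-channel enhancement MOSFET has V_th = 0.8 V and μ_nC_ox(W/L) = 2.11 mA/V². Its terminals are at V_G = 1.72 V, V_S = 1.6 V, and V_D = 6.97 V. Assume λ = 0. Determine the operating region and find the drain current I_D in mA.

V_GS = V_G − V_S = 1.72 − 1.6 = 0.12 V; V_DS = V_D − V_S = 6.97 − 1.6 = 5.37 V.
V_GS = 0.12 V < V_th = 0.8 V, so the transistor is in cutoff.

Cutoff; I_D = 0 mA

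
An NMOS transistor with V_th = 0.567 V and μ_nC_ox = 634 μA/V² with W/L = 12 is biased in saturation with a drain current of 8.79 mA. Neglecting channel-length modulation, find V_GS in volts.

V_GS = 2.09 V

k_n = μ_nC_ox · (W/L) = 7.608 mA/V².
In saturation I_D = ½ k_n (V_GS − V_th)², so V_GS − V_th = √(2 I_D / k_n) = √(2 × 8.79 / 7.608) = 1.52 V.
V_GS = 0.567 + 1.52 = 2.09 V.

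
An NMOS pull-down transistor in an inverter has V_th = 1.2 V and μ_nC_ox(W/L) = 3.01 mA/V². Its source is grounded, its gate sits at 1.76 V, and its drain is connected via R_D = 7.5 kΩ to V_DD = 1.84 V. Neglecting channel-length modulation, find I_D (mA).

I_D = 0.225 mA

V_GS = V_G = 1.76 V, so V_ov = 1.76 − 1.2 = 0.56 V.
Assume saturation: I_D = ½ k_n V_ov² = 0.5 × 3.01 × 0.56² = 0.472 mA, giving V_DS = V_DD − I_D R_D = 1.84 − 0.472 × 7.5 = -1.7 V.
But -1.7 V < V_ov = 0.56 V, so the device is actually in triode.
In triode I_D = k_n[V_ov V_DS − ½ V_DS²] and I_D = (V_DD − V_DS)/R_D. Equating: 11.3 V_DS² − 13.64 V_DS + 1.84 = 0, giving V_DS = 0.155 V (the root below V_ov).
I_D = (1.84 − 0.155) / 7.5 = 0.225 mA.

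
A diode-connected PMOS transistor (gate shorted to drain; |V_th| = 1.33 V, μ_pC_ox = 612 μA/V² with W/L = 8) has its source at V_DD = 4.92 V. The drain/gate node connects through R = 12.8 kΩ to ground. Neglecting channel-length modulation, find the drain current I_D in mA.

With gate tied to drain, V_SG = V_SD ≥ V_SG − |V_th|, so the device is in saturation.
k_p = μ_pC_ox · (W/L) = 4.896 mA/V².
KCL at the drain: ½ k_p (V_SG − |V_th|)² = (V_DD − V_SG)/R.
Let x = V_SG − 1.33. Then 31.3 x² + x − 3.59 = 0, giving x = 0.323 V (positive root), so V_SG = 1.65 V.
I_D = (V_DD − V_SG)/R = (4.92 − 1.65) / 12.8 = 0.255 mA.

I_D = 0.255 mA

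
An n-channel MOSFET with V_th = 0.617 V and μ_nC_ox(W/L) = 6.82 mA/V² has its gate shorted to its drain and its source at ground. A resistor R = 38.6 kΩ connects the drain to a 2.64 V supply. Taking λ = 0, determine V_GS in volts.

V_GS = 0.737 V

With gate tied to drain, V_GS = V_DS ≥ V_GS − V_th, so the device is in saturation.
KCL at the drain: ½ k_n (V_GS − V_th)² = (V_DD − V_GS)/R.
Let x = V_GS − 0.617. Then 132 x² + x − 2.023 = 0, giving x = 0.12 V (positive root), so V_GS = 0.737 V.
I_D = (V_DD − V_GS)/R = (2.64 − 0.737) / 38.6 = 0.0493 mA.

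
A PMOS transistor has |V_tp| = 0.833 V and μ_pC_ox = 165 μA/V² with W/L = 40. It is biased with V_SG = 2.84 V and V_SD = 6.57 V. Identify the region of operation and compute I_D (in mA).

k_p = μ_pC_ox · (W/L) = 6.6 mA/V².
V_ov = V_SG − |V_tp| = 2.84 − 0.833 = 2.01 V.
Since V_SD = 6.57 V ≥ V_ov = 2.01 V, the device is in saturation.
I_D = ½ k_p V_ov² = 0.5 × 6.6 × 2.01² = 13.3 mA.

Saturation; I_D = 13.3 mA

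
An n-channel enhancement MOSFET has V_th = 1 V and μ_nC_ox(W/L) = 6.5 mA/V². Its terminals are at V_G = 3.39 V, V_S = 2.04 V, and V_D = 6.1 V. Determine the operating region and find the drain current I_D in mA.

V_GS = V_G − V_S = 3.39 − 2.04 = 1.35 V; V_DS = V_D − V_S = 6.1 − 2.04 = 4.06 V.
V_ov = V_GS − V_th = 1.35 − 1 = 0.35 V.
Since V_DS = 4.06 V ≥ V_ov = 0.35 V, the device is in saturation.
I_D = ½ k_n V_ov² = 0.5 × 6.5 × 0.35² = 0.398 mA.

Saturation; I_D = 0.398 mA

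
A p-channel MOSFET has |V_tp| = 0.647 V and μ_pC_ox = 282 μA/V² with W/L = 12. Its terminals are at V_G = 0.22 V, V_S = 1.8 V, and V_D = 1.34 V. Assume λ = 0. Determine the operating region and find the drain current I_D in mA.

V_SG = V_S − V_G = 1.8 − 0.22 = 1.58 V; V_SD = V_S − V_D = 1.8 − 1.34 = 0.46 V.
k_p = μ_pC_ox · (W/L) = 3.384 mA/V².
V_ov = V_SG − |V_tp| = 1.58 − 0.647 = 0.933 V.
Since V_SD = 0.46 V < V_ov = 0.933 V, the device is in the triode region.
I_D = k_p [V_ov · V_SD − ½ V_SD²] = 3.384 × [0.933 × 0.46 − 0.5 × 0.46²] = 1.09 mA.

Triode; I_D = 1.09 mA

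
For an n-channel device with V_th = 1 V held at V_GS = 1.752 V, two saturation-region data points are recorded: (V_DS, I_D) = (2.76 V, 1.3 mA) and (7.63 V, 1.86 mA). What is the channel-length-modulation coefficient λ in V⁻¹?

With V_GS fixed, I_D ∝ (1 + λ V_DS) in saturation, so I_D2/I_D1 = (1 + λ V_DS2)/(1 + λ V_DS1).
1.86/1.3 = 1.431 = (1 + 7.63 λ)/(1 + 2.76 λ).
Solving: λ (I_D1 V_DS2 − I_D2 V_DS1) = I_D2 − I_D1, so λ = (1.86 − 1.3) / (1.3 × 7.63 − 1.86 × 2.76) = 0.56 / 4.79 = 0.117 V⁻¹.

λ = 0.117 V⁻¹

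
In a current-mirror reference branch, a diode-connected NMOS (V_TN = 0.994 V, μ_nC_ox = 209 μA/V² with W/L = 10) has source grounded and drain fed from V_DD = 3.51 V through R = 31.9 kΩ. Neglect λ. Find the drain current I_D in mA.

I_D = 0.0707 mA

With gate tied to drain, V_GS = V_DS ≥ V_GS − V_TN, so the device is in saturation.
k_n = μ_nC_ox · (W/L) = 2.09 mA/V².
KCL at the drain: ½ k_n (V_GS − V_TN)² = (V_DD − V_GS)/R.
Let x = V_GS − 0.994. Then 33.3 x² + x − 2.516 = 0, giving x = 0.26 V (positive root), so V_GS = 1.25 V.
I_D = (V_DD − V_GS)/R = (3.51 − 1.25) / 31.9 = 0.0707 mA.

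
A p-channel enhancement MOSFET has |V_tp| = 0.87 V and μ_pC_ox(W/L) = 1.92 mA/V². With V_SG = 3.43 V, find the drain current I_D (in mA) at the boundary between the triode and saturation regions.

At the boundary V_SD = V_ov = V_SG − |V_tp| = 3.43 − 0.87 = 2.56 V.
I_D = ½ k_p V_ov² = 0.5 × 1.92 × 2.56² = 6.29 mA.

I_D = 6.29 mA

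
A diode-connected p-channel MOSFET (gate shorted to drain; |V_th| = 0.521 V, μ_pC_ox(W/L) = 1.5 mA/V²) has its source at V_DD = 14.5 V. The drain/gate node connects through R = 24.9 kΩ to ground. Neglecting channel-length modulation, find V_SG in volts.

With gate tied to drain, V_SG = V_SD ≥ V_SG − |V_th|, so the device is in saturation.
KCL at the drain: ½ k_p (V_SG − |V_th|)² = (V_DD − V_SG)/R.
Let x = V_SG − 0.521. Then 18.7 x² + x − 13.98 = 0, giving x = 0.839 V (positive root), so V_SG = 1.36 V.
I_D = (V_DD − V_SG)/R = (14.5 − 1.36) / 24.9 = 0.528 mA.

V_SG = 1.36 V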